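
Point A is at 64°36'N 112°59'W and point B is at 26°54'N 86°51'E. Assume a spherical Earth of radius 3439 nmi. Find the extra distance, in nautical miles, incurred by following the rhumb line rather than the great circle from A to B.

Great circle: cos σ = sin φ₁ sin φ₂ + cos φ₁ cos φ₂ cos Δλ,  σ = 1.5219 rad → d_gc = 5233.8 nmi
Rhumb line: Δψ = -1.0023, q = Δφ/Δψ = 0.6565, d_rh = R√(Δφ²+q²Δλ²) = 6704.5 nmi
Excess = 6704.5 − 5233.8 = 1470.7 ≈ 1471 nmi

1471 nmi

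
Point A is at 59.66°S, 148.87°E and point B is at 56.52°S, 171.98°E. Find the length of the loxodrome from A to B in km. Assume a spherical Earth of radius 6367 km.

1401 km

Δψ = ln[tan(π/4+φ₂/2)/tan(π/4+φ₁/2)] = +0.1038;  Δφ = +0.0548 rad,  Δλ = +0.4033 rad
q = Δφ/Δψ = 0.5282
d = R·√(Δφ² + q²Δλ²) = 6367·0.21997 = 1401 km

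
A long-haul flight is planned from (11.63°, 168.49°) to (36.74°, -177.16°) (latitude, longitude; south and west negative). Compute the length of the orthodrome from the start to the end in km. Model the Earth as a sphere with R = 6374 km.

3141 km

cos σ = sin φ₁ sin φ₂ + cos φ₁ cos φ₂ cos Δλ
      = sin(11.63°)sin(36.74°) + cos(11.63°)cos(36.74°)cos(14.35°) = 0.8810
σ = 28.236° → d = Rσ = 6374·0.49281 = 3141 km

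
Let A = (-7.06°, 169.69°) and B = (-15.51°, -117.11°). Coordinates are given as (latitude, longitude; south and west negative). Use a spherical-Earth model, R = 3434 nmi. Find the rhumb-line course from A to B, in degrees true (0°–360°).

Meridional parts: M(φ₁)=-0.1235, M(φ₂)=-0.2741 → ΔM = -0.1505;  Δλ = +1.2776 rad
tan C = Δλ / ΔM = -8.4869 → C = 96.72°

96.7°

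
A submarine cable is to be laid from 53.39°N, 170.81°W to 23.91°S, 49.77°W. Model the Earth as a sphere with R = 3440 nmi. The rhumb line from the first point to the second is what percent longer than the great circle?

3.2%

Great circle: σ = 2.2224 rad → d_gc = Rσ = 7645.0 nmi
Rhumb: Δφ = -1.3491, Δλ = +2.1125, Δψ = -1.5362, q = Δφ/Δψ = 0.8782 → d_rh = R√(Δφ²+q²Δλ²) = 7891.4 nmi
Excess = (7891.4 − 7645.0) / 7645.0 = 246.4 / 7645.0 = 3.22% ≈ 3.2%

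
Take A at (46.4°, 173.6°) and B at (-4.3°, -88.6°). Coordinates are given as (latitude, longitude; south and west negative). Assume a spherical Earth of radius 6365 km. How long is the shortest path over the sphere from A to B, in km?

cos σ = sin φ₁ sin φ₂ + cos φ₁ cos φ₂ cos Δλ
      = sin(46.40°)sin(-4.30°) + cos(46.40°)cos(-4.30°)cos(97.80°) = -0.1476
σ = 98.489° → d = Rσ = 6365·1.71896 = 10941 km

10941 km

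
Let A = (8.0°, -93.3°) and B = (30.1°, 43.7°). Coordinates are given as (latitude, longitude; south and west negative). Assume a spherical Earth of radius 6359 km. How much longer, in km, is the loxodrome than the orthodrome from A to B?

Great circle: cos σ = sin φ₁ sin φ₂ + cos φ₁ cos φ₂ cos Δλ,  σ = 2.1613 rad → d_gc = 13743.7 km
Rhumb line: Δψ = +0.4112, q = Δφ/Δψ = 0.9379, d_rh = R√(Δφ²+q²Δλ²) = 14470.7 km
Excess = 14470.7 − 13743.7 = 727.0 ≈ 727 km

727 km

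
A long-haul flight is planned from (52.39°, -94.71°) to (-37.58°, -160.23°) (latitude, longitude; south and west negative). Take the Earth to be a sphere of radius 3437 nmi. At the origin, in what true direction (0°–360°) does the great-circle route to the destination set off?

228.8°

N = sin Δλ·cos φ₂ = -0.7213;  D = cos φ₁ sin φ₂ − sin φ₁ cos φ₂ cos Δλ = -0.6323
initial course = atan2(N, D) = 228.76°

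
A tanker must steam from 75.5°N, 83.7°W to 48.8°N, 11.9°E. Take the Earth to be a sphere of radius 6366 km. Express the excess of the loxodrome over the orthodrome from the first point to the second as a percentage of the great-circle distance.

Great circle: σ = 0.7779 rad → d_gc = Rσ = 4952.4 km
Rhumb: Δφ = -0.4660, Δλ = +1.6685, Δψ = -1.0834, q = Δφ/Δψ = 0.4301 → d_rh = R√(Δφ²+q²Δλ²) = 5447.5 km
Excess = (5447.5 − 4952.4) / 4952.4 = 495.1 / 4952.4 = 10.00% ≈ 10.0%

10.0%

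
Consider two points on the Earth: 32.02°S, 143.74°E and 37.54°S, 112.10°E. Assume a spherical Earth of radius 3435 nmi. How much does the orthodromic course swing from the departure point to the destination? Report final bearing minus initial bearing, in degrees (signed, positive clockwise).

+18.4°

At departure: θ₁ = atan2(sin Δλ cos φ₂, cos φ₁ sin φ₂ − sin φ₁ cos φ₂ cos Δλ) = 249.12°
At arrival: θ₂ = atan2(sin Δλ cos φ₁, −cos φ₂ sin φ₁ + sin φ₂ cos φ₁ cos Δλ) = 267.50°
Δθ = θ₂ − θ₁ = +18.4°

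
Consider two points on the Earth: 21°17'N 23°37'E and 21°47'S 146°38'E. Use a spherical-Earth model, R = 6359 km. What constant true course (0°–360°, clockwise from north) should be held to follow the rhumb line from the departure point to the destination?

Meridional parts: M(φ₁)=+0.3803, M(φ₂)=-0.3897 → ΔM = -0.7700;  Δλ = +2.1470 rad
tan C = Δλ / ΔM = -2.7883 → C = 109.73°

109.7°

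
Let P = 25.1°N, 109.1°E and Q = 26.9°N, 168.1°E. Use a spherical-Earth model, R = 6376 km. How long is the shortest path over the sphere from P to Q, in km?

Haversine: a = sin²(Δφ/2)+cos φ₁ cos φ₂ sin²(Δλ/2) = 0.19607;  σ = 2·atan2(√a,√(1−a))
σ = 52.565° → d = Rσ = 6376·0.91743 = 5850 km

5850 km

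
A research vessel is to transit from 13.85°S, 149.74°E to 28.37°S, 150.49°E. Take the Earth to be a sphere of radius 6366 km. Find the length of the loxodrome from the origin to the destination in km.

1615 km

Δψ = ln[tan(π/4+φ₂/2)/tan(π/4+φ₁/2)] = -0.2726;  Δφ = -0.2534 rad,  Δλ = +0.0131 rad
q = Δφ/Δψ = 0.9296
d = R·√(Δφ² + q²Δλ²) = 6366·0.25371 = 1615 km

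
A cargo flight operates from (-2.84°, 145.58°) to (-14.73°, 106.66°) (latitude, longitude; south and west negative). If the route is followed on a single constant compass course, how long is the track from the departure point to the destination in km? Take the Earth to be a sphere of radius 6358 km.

Δψ = ln[tan(π/4+φ₂/2)/tan(π/4+φ₁/2)] = -0.2104;  Δφ = -0.2075 rad,  Δλ = -0.6793 rad
q = Δφ/Δψ = 0.9864
d = R·√(Δφ² + q²Δλ²) = 6358·0.70145 = 4460 km

4460 km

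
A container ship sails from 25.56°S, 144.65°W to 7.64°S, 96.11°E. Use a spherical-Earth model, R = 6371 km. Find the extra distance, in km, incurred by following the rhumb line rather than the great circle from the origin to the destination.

Great circle: cos σ = sin φ₁ sin φ₂ + cos φ₁ cos φ₂ cos Δλ,  σ = 1.9599 rad → d_gc = 12486.7 km
Rhumb line: Δψ = +0.3279, q = Δφ/Δψ = 0.9537, d_rh = R√(Δφ²+q²Δλ²) = 12801.1 km
Excess = 12801.1 − 12486.7 = 314.4 ≈ 314 km

314 km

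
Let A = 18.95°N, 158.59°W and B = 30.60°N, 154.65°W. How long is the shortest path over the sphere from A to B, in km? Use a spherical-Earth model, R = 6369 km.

Haversine: a = sin²(Δφ/2)+cos φ₁ cos φ₂ sin²(Δλ/2) = 0.01126;  σ = 2·atan2(√a,√(1−a))
σ = 12.184° → d = Rσ = 6369·0.21265 = 1354 km

1354 km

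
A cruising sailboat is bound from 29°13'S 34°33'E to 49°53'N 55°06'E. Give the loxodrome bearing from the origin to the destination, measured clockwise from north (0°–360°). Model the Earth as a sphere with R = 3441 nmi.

Meridional parts: M(φ₁)=-0.5336, M(φ₂)=+1.0075 → ΔM = +1.5411;  Δλ = +0.3587 rad
tan C = Δλ / ΔM = +0.2327 → C = 13.10°

13.1°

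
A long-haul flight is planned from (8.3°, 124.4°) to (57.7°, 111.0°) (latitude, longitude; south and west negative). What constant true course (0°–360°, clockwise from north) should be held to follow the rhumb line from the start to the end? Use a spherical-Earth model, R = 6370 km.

Meridional parts: M(φ₁)=+0.1454, M(φ₂)=+1.2393 → ΔM = +1.0939;  Δλ = -0.2339 rad
tan C = Δλ / ΔM = -0.2138 → C = 347.93°

347.9°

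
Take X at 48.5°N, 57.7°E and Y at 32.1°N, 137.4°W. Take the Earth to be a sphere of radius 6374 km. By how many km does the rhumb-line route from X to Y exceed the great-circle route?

Great circle: cos σ = sin φ₁ sin φ₂ + cos φ₁ cos φ₂ cos Δλ,  σ = 1.7152 rad → d_gc = 10933.0 km
Rhumb line: Δψ = -0.3785, q = Δφ/Δψ = 0.7563, d_rh = R√(Δφ²+q²Δλ²) = 13993.0 km
Excess = 13993.0 − 10933.0 = 3060.0 ≈ 3060 km

3060 km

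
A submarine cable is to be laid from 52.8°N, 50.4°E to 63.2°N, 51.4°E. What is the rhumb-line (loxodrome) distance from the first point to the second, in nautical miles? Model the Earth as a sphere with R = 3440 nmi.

Rhumb course C = atan2(Δλ, Δψ) with Δψ = ln[tan(π/4+φ₂/2)/tan(π/4+φ₁/2)] = +0.3455, Δλ = +0.0175 → C = 2.89°
d = R·|Δφ| / |cos C| = 3440·0.18151 / 0.99873 = 625 nmi

625 nmi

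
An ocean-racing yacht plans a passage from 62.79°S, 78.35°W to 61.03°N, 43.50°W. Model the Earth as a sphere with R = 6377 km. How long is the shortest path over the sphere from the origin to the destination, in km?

Haversine: a = sin²(Δφ/2)+cos φ₁ cos φ₂ sin²(Δλ/2) = 0.79815;  σ = 2·atan2(√a,√(1−a))
σ = 126.606° → d = Rσ = 6377·2.20969 = 14091 km

14091 km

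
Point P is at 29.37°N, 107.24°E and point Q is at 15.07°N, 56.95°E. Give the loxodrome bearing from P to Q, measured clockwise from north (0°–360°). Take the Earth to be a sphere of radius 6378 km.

252.9°

Meridional parts: M(φ₁)=+0.5366, M(φ₂)=+0.2661 → ΔM = -0.2705;  Δλ = -0.8777 rad
tan C = Δλ / ΔM = +3.2443 → C = 252.87°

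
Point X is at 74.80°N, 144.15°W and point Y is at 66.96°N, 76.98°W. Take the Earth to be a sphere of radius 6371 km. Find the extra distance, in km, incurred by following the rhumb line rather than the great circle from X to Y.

Great circle: cos σ = sin φ₁ sin φ₂ + cos φ₁ cos φ₂ cos Δλ,  σ = 0.3822 rad → d_gc = 2434.9 km
Rhumb line: Δψ = -0.4237, q = Δφ/Δψ = 0.3230, d_rh = R√(Δφ²+q²Δλ²) = 2565.1 km
Excess = 2565.1 − 2434.9 = 130.2 ≈ 130 km

130 km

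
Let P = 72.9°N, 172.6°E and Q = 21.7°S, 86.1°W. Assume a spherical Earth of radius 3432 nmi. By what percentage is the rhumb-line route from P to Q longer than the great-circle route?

Great circle: σ = 1.9899 rad → d_gc = Rσ = 6829.3 nmi
Rhumb: Δφ = -1.6511, Δλ = +1.7680, Δψ = -2.2830, q = Δφ/Δψ = 0.7232 → d_rh = R√(Δφ²+q²Δλ²) = 7167.1 nmi
Excess = (7167.1 − 6829.3) / 6829.3 = 337.8 / 6829.3 = 4.946% ≈ 4.9%

4.9%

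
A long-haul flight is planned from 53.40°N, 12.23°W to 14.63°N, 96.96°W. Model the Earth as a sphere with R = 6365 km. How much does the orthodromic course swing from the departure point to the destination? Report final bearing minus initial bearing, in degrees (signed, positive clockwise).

-56.8°

At departure: θ₁ = atan2(sin Δλ cos φ₂, cos φ₁ sin φ₂ − sin φ₁ cos φ₂ cos Δλ) = 274.70°
At arrival: θ₂ = atan2(sin Δλ cos φ₁, −cos φ₂ sin φ₁ + sin φ₂ cos φ₁ cos Δλ) = 217.89°
Δθ = θ₂ − θ₁ = -56.8°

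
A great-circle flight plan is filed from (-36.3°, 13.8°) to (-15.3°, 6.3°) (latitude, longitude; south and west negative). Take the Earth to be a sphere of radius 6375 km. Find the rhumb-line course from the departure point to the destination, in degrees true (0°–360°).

342.3°

Meridional parts: M(φ₁)=-0.6808, M(φ₂)=-0.2703 → ΔM = +0.4105;  Δλ = -0.1309 rad
tan C = Δλ / ΔM = -0.3189 → C = 342.31°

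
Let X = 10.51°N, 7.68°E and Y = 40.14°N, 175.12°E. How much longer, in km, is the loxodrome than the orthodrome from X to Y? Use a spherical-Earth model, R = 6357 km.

Great circle: cos σ = sin φ₁ sin φ₂ + cos φ₁ cos φ₂ cos Δλ,  σ = 2.2345 rad → d_gc = 14205.0 km
Rhumb line: Δψ = +0.5816, q = Δφ/Δψ = 0.8891, d_rh = R√(Δφ²+q²Δλ²) = 16841.7 km
Excess = 16841.7 − 14205.0 = 2636.7 ≈ 2637 km

2637 km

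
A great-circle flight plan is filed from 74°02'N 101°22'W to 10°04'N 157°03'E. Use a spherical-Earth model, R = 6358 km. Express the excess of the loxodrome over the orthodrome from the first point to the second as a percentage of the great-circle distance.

Great circle: σ = 1.4569 rad → d_gc = Rσ = 9262.9 km
Rhumb: Δφ = -1.1164, Δλ = -1.7730, Δψ = -1.7878, q = Δφ/Δψ = 0.6245 → d_rh = R√(Δφ²+q²Δλ²) = 9997.0 km
Excess = (9997.0 − 9262.9) / 9262.9 = 734.1 / 9262.9 = 7.93% ≈ 7.9%

7.9%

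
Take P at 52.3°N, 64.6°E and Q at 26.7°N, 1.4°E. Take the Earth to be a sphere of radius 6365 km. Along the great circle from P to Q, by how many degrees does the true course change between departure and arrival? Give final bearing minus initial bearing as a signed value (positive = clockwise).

-43.7°

Initial bearing θ₁ = atan2(sin Δλ cos φ₂, cos φ₁ sin φ₂ − sin φ₁ cos φ₂ cos Δλ) = 266.85°
Final bearing θ₂ = (initial bearing from the destination back to the start) + 180° = 223.12°
Δθ = θ₂ − θ₁ = -43.7°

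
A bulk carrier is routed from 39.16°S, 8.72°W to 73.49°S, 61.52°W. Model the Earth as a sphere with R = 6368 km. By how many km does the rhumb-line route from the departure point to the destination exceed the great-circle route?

121 km

Great circle: cos σ = sin φ₁ sin φ₂ + cos φ₁ cos φ₂ cos Δλ,  σ = 0.7397 rad → d_gc = 4710.4 km
Rhumb line: Δψ = -1.1866, q = Δφ/Δψ = 0.5050, d_rh = R√(Δφ²+q²Δλ²) = 4831.1 km
Excess = 4831.1 − 4710.4 = 120.7 ≈ 121 km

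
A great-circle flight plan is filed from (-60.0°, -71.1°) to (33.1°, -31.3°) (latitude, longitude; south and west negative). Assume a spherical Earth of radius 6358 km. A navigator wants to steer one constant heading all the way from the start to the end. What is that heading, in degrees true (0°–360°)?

19.8°

Meridional parts: M(φ₁)=-1.3170, M(φ₂)=+0.6128 → ΔM = +1.9298;  Δλ = +0.6946 rad
tan C = Δλ / ΔM = +0.3600 → C = 19.80°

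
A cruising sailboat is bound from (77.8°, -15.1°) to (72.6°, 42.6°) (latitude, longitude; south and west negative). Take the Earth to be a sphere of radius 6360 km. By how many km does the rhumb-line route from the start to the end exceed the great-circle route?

Great circle: cos σ = sin φ₁ sin φ₂ + cos φ₁ cos φ₂ cos Δλ,  σ = 0.2597 rad → d_gc = 1651.9 km
Rhumb line: Δψ = -0.3590, q = Δφ/Δψ = 0.2528, d_rh = R√(Δφ²+q²Δλ²) = 1719.1 km
Excess = 1719.1 − 1651.9 = 67.2 ≈ 67 km

67 km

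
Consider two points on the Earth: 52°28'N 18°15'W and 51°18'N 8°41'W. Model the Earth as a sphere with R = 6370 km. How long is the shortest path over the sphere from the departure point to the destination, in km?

669 km

cos σ = sin φ₁ sin φ₂ + cos φ₁ cos φ₂ cos Δλ
      = sin(52.47°)sin(51.30°) + cos(52.47°)cos(51.30°)cos(9.57°) = 0.9945
σ = 6.015° → d = Rσ = 6370·0.10497 = 669 km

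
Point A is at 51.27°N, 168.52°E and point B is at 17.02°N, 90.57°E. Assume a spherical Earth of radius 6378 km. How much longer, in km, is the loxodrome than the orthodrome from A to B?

229 km

Great circle: cos σ = sin φ₁ sin φ₂ + cos φ₁ cos φ₂ cos Δλ,  σ = 1.2098 rad → d_gc = 7715.9 km
Rhumb line: Δψ = -0.7441, q = Δφ/Δψ = 0.8033, d_rh = R√(Δφ²+q²Δλ²) = 7945.3 km
Excess = 7945.3 − 7715.9 = 229.4 ≈ 229 km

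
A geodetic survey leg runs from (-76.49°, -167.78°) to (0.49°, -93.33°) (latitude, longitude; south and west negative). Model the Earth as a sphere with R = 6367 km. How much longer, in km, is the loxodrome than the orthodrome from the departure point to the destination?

Great circle: cos σ = sin φ₁ sin φ₂ + cos φ₁ cos φ₂ cos Δλ,  σ = 1.5165 rad → d_gc = 9655.3 km
Rhumb line: Δψ = +2.1418, q = Δφ/Δψ = 0.6273, d_rh = R√(Δφ²+q²Δλ²) = 10005.6 km
Excess = 10005.6 − 9655.3 = 350.3 ≈ 350 km

350 km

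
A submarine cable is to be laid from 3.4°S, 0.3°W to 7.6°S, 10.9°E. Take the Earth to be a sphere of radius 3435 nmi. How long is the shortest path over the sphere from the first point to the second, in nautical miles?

714 nmi

Haversine: a = sin²(Δφ/2)+cos φ₁ cos φ₂ sin²(Δλ/2) = 0.01076;  σ = 2·atan2(√a,√(1−a))
σ = 11.911° → d = Rσ = 3435·0.20788 = 714 nmi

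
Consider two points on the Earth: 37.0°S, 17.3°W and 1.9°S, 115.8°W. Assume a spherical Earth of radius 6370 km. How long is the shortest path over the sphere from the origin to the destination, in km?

10631 km

cos σ = sin φ₁ sin φ₂ + cos φ₁ cos φ₂ cos Δλ
      = sin(-37.00°)sin(-1.90°) + cos(-37.00°)cos(-1.90°)cos(-98.50°) = -0.0980
σ = 95.626° → d = Rσ = 6370·1.66898 = 10631 km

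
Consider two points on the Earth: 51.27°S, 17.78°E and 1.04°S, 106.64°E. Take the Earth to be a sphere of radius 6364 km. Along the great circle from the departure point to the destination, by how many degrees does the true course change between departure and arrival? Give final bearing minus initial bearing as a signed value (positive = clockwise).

-51.0°

Initial bearing θ₁ = atan2(sin Δλ cos φ₂, cos φ₁ sin φ₂ − sin φ₁ cos φ₂ cos Δλ) = 89.76°
Final bearing θ₂ = (initial bearing from the destination back to the start) + 180° = 38.74°
Δθ = θ₂ − θ₁ = -51.0°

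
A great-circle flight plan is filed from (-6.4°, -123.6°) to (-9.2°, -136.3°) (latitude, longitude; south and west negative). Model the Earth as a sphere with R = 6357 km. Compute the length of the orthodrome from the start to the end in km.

Haversine: a = sin²(Δφ/2)+cos φ₁ cos φ₂ sin²(Δλ/2) = 0.01260;  σ = 2·atan2(√a,√(1−a))
σ = 12.889° → d = Rσ = 6357·0.22495 = 1430 km

1430 km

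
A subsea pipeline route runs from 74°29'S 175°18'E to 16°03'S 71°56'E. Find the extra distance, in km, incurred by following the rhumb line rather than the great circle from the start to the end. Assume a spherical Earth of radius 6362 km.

766 km

Great circle: cos σ = sin φ₁ sin φ₂ + cos φ₁ cos φ₂ cos Δλ,  σ = 1.3623 rad → d_gc = 8667.1 km
Rhumb line: Δψ = +1.7095, q = Δφ/Δψ = 0.5966, d_rh = R√(Δφ²+q²Δλ²) = 9433.2 km
Excess = 9433.2 − 8667.1 = 766.1 ≈ 766 km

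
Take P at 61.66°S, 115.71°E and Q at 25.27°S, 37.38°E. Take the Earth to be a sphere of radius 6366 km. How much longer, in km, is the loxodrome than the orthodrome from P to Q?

302 km

Great circle: cos σ = sin φ₁ sin φ₂ + cos φ₁ cos φ₂ cos Δλ,  σ = 1.0899 rad → d_gc = 6938.5 km
Rhumb line: Δψ = +0.9203, q = Δφ/Δψ = 0.6901, d_rh = R√(Δφ²+q²Δλ²) = 7240.1 km
Excess = 7240.1 − 6938.5 = 301.6 ≈ 302 km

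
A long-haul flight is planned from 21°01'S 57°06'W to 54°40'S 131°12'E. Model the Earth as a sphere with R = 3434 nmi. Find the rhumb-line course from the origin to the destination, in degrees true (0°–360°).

255.6°

Δψ = ln[tan(π/4+φ₂/2)/tan(π/4+φ₁/2)] = -0.7688
Δλ = -2.9967 rad (taken the short way round)
course = atan2(Δλ, Δψ) = 255.61°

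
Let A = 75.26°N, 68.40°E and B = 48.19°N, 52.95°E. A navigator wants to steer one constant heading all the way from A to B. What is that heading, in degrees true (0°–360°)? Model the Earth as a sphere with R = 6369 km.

194.0°

Meridional parts: M(φ₁)=+2.0453, M(φ₂)=+0.9624 → ΔM = -1.0828;  Δλ = -0.2697 rad
tan C = Δλ / ΔM = +0.2490 → C = 193.98°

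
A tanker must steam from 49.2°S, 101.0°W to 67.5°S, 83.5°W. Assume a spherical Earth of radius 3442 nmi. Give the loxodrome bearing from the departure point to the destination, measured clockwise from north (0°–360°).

154.0°

Meridional parts: M(φ₁)=-0.9891, M(φ₂)=-1.6149 → ΔM = -0.6258;  Δλ = +0.3054 rad
tan C = Δλ / ΔM = -0.4881 → C = 153.98°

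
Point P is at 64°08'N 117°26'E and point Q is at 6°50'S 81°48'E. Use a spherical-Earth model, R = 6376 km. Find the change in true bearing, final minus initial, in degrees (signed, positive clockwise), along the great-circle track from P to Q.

At departure: θ₁ = atan2(sin Δλ cos φ₂, cos φ₁ sin φ₂ − sin φ₁ cos φ₂ cos Δλ) = 216.63°
At arrival: θ₂ = atan2(sin Δλ cos φ₁, −cos φ₂ sin φ₁ + sin φ₂ cos φ₁ cos Δλ) = 195.20°
Δθ = θ₂ − θ₁ = -21.4°

-21.4°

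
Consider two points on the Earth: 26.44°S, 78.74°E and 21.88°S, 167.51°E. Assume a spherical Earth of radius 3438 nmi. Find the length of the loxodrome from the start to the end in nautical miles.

Δψ = ln[tan(π/4+φ₂/2)/tan(π/4+φ₁/2)] = +0.0873;  Δφ = +0.0796 rad,  Δλ = +1.5493 rad
q = Δφ/Δψ = 0.9121
d = R·√(Δφ² + q²Δλ²) = 3438·1.41533 = 4866 nmi

4866 nmi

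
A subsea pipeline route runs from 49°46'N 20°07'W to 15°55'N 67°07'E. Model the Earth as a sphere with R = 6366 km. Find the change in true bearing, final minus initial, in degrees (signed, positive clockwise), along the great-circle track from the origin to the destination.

Initial bearing θ₁ = atan2(sin Δλ cos φ₂, cos φ₁ sin φ₂ − sin φ₁ cos φ₂ cos Δλ) = 81.61°
Final bearing θ₂ = (initial bearing from the destination back to the start) + 180° = 138.36°
Δθ = θ₂ − θ₁ = +56.8°

+56.8°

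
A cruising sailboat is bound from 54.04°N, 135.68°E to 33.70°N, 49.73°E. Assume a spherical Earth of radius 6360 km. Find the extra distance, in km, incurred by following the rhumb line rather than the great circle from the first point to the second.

Great circle: cos σ = sin φ₁ sin φ₂ + cos φ₁ cos φ₂ cos Δλ,  σ = 1.0660 rad → d_gc = 6779.9 km
Rhumb line: Δψ = -0.5000, q = Δφ/Δψ = 0.7100, d_rh = R√(Δφ²+q²Δλ²) = 7140.1 km
Excess = 7140.1 − 6779.9 = 360.2 ≈ 360 km

360 km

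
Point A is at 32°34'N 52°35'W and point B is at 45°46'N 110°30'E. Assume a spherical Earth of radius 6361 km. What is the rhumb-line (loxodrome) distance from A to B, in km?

Rhumb course C = atan2(Δλ, Δψ) with Δψ = ln[tan(π/4+φ₂/2)/tan(π/4+φ₁/2)] = +0.2987, Δλ = +2.8463 → C = 84.01°
d = R·|Δφ| / |cos C| = 6361·0.23038 / 0.10437 = 14042 km

14042 km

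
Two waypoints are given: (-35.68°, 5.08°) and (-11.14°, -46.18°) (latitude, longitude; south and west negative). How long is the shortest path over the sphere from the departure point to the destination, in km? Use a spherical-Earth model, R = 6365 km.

5811 km

Haversine: a = sin²(Δφ/2)+cos φ₁ cos φ₂ sin²(Δλ/2) = 0.19428;  σ = 2·atan2(√a,√(1−a))
σ = 52.307° → d = Rσ = 6365·0.91293 = 5811 km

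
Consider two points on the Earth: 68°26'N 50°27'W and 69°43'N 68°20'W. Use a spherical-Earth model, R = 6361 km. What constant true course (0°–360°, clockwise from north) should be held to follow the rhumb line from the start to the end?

281.4°

Δψ = ln[tan(π/4+φ₂/2)/tan(π/4+φ₁/2)] = +0.0627
Δλ = -0.3121 rad (taken the short way round)
course = atan2(Δλ, Δψ) = 281.36°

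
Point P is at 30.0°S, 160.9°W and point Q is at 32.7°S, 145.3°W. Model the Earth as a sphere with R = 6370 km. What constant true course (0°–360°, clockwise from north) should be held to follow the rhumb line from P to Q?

101.5°

Δψ = ln[tan(π/4+φ₂/2)/tan(π/4+φ₁/2)] = -0.0552
Δλ = +0.2723 rad (taken the short way round)
course = atan2(Δλ, Δψ) = 101.46°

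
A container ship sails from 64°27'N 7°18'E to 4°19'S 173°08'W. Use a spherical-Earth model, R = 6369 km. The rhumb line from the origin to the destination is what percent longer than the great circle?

28.8%

Great circle: σ = 2.0921 rad → d_gc = Rσ = 13324.3 km
Rhumb: Δφ = -1.2002, Δλ = +3.1340, Δψ = -1.5594, q = Δφ/Δψ = 0.7697 → d_rh = R√(Δφ²+q²Δλ²) = 17159.7 km
Excess = (17159.7 − 13324.3) / 13324.3 = 3835.4 / 13324.3 = 28.79% ≈ 28.8%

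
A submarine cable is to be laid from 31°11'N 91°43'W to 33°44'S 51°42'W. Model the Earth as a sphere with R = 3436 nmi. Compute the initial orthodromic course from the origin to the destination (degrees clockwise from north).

N = sin Δλ·cos φ₂ = +0.5347;  D = cos φ₁ sin φ₂ − sin φ₁ cos φ₂ cos Δλ = -0.8049
initial course = atan2(N, D) = 146.40°

146.4°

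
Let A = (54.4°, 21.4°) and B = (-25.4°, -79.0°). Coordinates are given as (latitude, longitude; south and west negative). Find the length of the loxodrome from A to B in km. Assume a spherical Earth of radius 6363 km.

Δψ = ln[tan(π/4+φ₂/2)/tan(π/4+φ₁/2)] = -1.5947;  Δφ = -1.3928 rad,  Δλ = -1.7523 rad
q = Δφ/Δψ = 0.8734
d = R·√(Δφ² + q²Δλ²) = 6363·2.06930 = 13167 km

13167 km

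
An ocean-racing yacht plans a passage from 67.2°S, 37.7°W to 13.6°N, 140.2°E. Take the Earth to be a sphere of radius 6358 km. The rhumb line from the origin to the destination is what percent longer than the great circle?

Great circle: σ = 2.2058 rad → d_gc = Rσ = 14024.4 km
Rhumb: Δφ = +1.4102, Δλ = +3.1049, Δψ = +1.8409, q = Δφ/Δψ = 0.7660 → d_rh = R√(Δφ²+q²Δλ²) = 17580.9 km
Excess = (17580.9 − 14024.4) / 14024.4 = 3556.5 / 14024.4 = 25.36% ≈ 25.4%

25.4%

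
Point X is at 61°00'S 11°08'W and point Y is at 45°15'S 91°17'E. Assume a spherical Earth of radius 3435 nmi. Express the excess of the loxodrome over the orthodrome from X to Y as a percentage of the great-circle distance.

Great circle: σ = 0.9911 rad → d_gc = Rσ = 3404.5 nmi
Rhumb: Δφ = +0.2749, Δλ = +1.7875, Δψ = +0.4648, q = Δφ/Δψ = 0.5914 → d_rh = R√(Δφ²+q²Δλ²) = 3751.7 nmi
Excess = (3751.7 − 3404.5) / 3404.5 = 347.2 / 3404.5 = 10.20% ≈ 10.2%

10.2%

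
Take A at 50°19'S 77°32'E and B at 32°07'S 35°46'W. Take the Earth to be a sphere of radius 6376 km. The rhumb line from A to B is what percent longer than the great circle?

Great circle: σ = 1.3743 rad → d_gc = Rσ = 8762.6 km
Rhumb: Δφ = +0.3176, Δλ = -1.9775, Δψ = +0.4269, q = Δφ/Δψ = 0.7441 → d_rh = R√(Δφ²+q²Δλ²) = 9598.3 km
Excess = (9598.3 − 8762.6) / 8762.6 = 835.7 / 8762.6 = 9.54% ≈ 9.5%

9.5%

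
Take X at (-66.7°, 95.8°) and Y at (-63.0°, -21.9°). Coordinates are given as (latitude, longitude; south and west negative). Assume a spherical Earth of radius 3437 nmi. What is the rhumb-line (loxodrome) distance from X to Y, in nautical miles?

Δψ = ln[tan(π/4+φ₂/2)/tan(π/4+φ₁/2)] = +0.1522;  Δφ = +0.0646 rad,  Δλ = -2.0543 rad
q = Δφ/Δψ = 0.4242
d = R·√(Δφ² + q²Δλ²) = 3437·0.87389 = 3004 nmi

3004 nmi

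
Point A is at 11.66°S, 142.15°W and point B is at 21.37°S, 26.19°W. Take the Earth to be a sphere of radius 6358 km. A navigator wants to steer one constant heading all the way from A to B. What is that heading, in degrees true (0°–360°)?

Δψ = ln[tan(π/4+φ₂/2)/tan(π/4+φ₁/2)] = -0.1770
Δλ = +2.0239 rad (taken the short way round)
course = atan2(Δλ, Δψ) = 95.00°

95.0°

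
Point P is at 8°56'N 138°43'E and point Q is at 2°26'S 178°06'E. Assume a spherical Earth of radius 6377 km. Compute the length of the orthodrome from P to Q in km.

4548 km

cos σ = sin φ₁ sin φ₂ + cos φ₁ cos φ₂ cos Δλ
      = sin(8.93°)sin(-2.43°) + cos(8.93°)cos(-2.43°)cos(39.38°) = 0.7563
σ = 40.864° → d = Rσ = 6377·0.71322 = 4548 km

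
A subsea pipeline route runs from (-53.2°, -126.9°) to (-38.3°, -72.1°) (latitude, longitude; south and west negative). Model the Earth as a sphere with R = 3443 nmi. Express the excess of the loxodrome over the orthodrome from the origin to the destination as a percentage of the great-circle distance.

Great circle: σ = 0.6962 rad → d_gc = Rσ = 2397.2 nmi
Rhumb: Δφ = +0.2601, Δλ = +0.9564, Δψ = +0.3760, q = Δφ/Δψ = 0.6916 → d_rh = R√(Δφ²+q²Δλ²) = 2447.2 nmi
Excess = (2447.2 − 2397.2) / 2397.2 = 50.0 / 2397.2 = 2.09% ≈ 2.1%

2.1%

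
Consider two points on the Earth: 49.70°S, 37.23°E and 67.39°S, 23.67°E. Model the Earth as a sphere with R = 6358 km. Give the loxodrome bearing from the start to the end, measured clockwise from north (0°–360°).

201.3°

Δψ = ln[tan(π/4+φ₂/2)/tan(π/4+φ₁/2)] = -0.6073
Δλ = -0.2367 rad (taken the short way round)
course = atan2(Δλ, Δψ) = 201.29°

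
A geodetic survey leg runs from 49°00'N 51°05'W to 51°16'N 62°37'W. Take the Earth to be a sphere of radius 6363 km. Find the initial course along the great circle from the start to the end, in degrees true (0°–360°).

θ = atan2( sin Δλ·cos φ₂ ,  cos φ₁ sin φ₂ − sin φ₁ cos φ₂ cos Δλ )
  = atan2(-0.1251, +0.0491) = 291.42°

291.4°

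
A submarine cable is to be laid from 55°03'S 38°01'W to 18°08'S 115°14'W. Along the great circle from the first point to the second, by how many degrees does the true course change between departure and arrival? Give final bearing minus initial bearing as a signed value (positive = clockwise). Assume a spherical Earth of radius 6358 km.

+53.3°

At departure: θ₁ = atan2(sin Δλ cos φ₂, cos φ₁ sin φ₂ − sin φ₁ cos φ₂ cos Δλ) = 269.63°
At arrival: θ₂ = atan2(sin Δλ cos φ₁, −cos φ₂ sin φ₁ + sin φ₂ cos φ₁ cos Δλ) = 322.93°
Δθ = θ₂ − θ₁ = +53.3°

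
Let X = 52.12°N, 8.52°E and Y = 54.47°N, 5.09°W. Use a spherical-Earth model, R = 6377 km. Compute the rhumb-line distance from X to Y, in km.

Rhumb course C = atan2(Δλ, Δψ) with Δψ = ln[tan(π/4+φ₂/2)/tan(π/4+φ₁/2)] = +0.0686, Δλ = -0.2375 → C = 286.12°
d = R·|Δφ| / |cos C| = 6377·0.04102 / 0.27762 = 942 km

942 km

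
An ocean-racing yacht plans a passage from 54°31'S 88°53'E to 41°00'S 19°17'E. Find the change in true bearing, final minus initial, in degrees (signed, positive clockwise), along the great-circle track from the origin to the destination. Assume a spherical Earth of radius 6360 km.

Initial bearing θ₁ = atan2(sin Δλ cos φ₂, cos φ₁ sin φ₂ − sin φ₁ cos φ₂ cos Δλ) = 256.75°
Final bearing θ₂ = (initial bearing from the destination back to the start) + 180° = 311.53°
Δθ = θ₂ − θ₁ = +54.8°

+54.8°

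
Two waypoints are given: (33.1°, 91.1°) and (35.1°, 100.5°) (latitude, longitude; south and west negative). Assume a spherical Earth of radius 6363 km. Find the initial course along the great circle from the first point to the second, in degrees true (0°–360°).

73.0°

θ = atan2( sin Δλ·cos φ₂ ,  cos φ₁ sin φ₂ − sin φ₁ cos φ₂ cos Δλ )
  = atan2(+0.1336, +0.0409) = 72.98°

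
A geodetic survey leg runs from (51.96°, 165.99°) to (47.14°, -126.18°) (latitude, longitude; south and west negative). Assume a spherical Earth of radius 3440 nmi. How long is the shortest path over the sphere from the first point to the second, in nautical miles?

2561 nmi

Haversine: a = sin²(Δφ/2)+cos φ₁ cos φ₂ sin²(Δλ/2) = 0.13226;  σ = 2·atan2(√a,√(1−a))
σ = 42.652° → d = Rσ = 3440·0.74442 = 2561 nmi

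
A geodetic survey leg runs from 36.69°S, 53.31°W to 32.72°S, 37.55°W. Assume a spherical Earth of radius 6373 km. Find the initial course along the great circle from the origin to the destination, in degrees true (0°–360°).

N = sin Δλ·cos φ₂ = +0.2285;  D = cos φ₁ sin φ₂ − sin φ₁ cos φ₂ cos Δλ = +0.0503
initial course = atan2(N, D) = 77.58°

77.6°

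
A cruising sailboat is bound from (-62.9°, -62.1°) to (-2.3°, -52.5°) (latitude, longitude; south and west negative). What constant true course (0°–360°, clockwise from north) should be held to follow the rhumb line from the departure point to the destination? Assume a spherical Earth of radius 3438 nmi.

6.9°

Δψ = ln[tan(π/4+φ₂/2)/tan(π/4+φ₁/2)] = +1.3828
Δλ = +0.1676 rad (taken the short way round)
course = atan2(Δλ, Δψ) = 6.91°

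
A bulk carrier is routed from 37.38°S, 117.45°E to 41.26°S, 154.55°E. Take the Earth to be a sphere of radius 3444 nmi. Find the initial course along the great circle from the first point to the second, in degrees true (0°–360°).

N = sin Δλ·cos φ₂ = +0.4534;  D = cos φ₁ sin φ₂ − sin φ₁ cos φ₂ cos Δλ = -0.1600
initial course = atan2(N, D) = 109.44°

109.4°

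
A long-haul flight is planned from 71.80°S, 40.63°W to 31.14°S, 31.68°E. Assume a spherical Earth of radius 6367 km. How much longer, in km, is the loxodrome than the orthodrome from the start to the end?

Great circle: cos σ = sin φ₁ sin φ₂ + cos φ₁ cos φ₂ cos Δλ,  σ = 0.9613 rad → d_gc = 6120.3 km
Rhumb line: Δψ = +1.2591, q = Δφ/Δψ = 0.5636, d_rh = R√(Δφ²+q²Δλ²) = 6397.4 km
Excess = 6397.4 − 6120.3 = 277.1 ≈ 277 km

277 km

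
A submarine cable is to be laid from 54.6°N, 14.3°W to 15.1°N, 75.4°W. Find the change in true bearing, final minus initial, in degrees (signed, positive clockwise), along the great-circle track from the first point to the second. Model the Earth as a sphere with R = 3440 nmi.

-39.4°

At departure: θ₁ = atan2(sin Δλ cos φ₂, cos φ₁ sin φ₂ − sin φ₁ cos φ₂ cos Δλ) = 254.81°
At arrival: θ₂ = atan2(sin Δλ cos φ₁, −cos φ₂ sin φ₁ + sin φ₂ cos φ₁ cos Δλ) = 215.38°
Δθ = θ₂ − θ₁ = -39.4°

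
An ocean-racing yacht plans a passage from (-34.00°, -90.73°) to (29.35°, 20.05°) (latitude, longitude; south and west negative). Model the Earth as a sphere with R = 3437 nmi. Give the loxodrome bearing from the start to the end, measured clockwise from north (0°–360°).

58.9°

Δψ = ln[tan(π/4+φ₂/2)/tan(π/4+φ₁/2)] = +1.1679
Δλ = +1.9335 rad (taken the short way round)
course = atan2(Δλ, Δψ) = 58.87°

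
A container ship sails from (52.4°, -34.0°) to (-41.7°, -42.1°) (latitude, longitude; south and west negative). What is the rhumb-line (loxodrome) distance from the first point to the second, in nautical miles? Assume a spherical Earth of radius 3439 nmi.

Δψ = ln[tan(π/4+φ₂/2)/tan(π/4+φ₁/2)] = -1.8797;  Δφ = -1.6424 rad,  Δλ = -0.1414 rad
q = Δφ/Δψ = 0.8737
d = R·√(Δφ² + q²Δλ²) = 3439·1.64699 = 5664 nmi

5664 nmi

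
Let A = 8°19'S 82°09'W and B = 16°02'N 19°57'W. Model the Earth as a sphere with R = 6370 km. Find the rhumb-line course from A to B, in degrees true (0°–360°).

Δψ = ln[tan(π/4+φ₂/2)/tan(π/4+φ₁/2)] = +0.4292
Δλ = +1.0856 rad (taken the short way round)
course = atan2(Δλ, Δψ) = 68.43°

68.4°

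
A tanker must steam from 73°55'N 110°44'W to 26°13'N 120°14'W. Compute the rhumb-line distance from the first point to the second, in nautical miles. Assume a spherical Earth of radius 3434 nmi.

Rhumb course C = atan2(Δλ, Δψ) with Δψ = ln[tan(π/4+φ₂/2)/tan(π/4+φ₁/2)] = -1.4826, Δλ = -0.1658 → C = 186.38°
d = R·|Δφ| / |cos C| = 3434·0.83252 / 0.99380 = 2877 nmi

2877 nmi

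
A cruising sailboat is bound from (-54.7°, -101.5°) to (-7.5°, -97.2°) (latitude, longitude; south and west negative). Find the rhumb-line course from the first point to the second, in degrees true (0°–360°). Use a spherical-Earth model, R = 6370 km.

4.2°

Δψ = ln[tan(π/4+φ₂/2)/tan(π/4+φ₁/2)] = +1.0139
Δλ = +0.0750 rad (taken the short way round)
course = atan2(Δλ, Δψ) = 4.23°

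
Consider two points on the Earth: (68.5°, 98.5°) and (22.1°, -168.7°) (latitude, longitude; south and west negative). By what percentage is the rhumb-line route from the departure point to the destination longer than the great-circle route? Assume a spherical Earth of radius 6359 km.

6.8%

Great circle: σ = 1.2308 rad → d_gc = Rσ = 7826.8 km
Rhumb: Δφ = -0.8098, Δλ = +1.6197, Δψ = -1.2658, q = Δφ/Δψ = 0.6398 → d_rh = R√(Δφ²+q²Δλ²) = 8362.8 km
Excess = (8362.8 − 7826.8) / 7826.8 = 536.0 / 7826.8 = 6.848% ≈ 6.8%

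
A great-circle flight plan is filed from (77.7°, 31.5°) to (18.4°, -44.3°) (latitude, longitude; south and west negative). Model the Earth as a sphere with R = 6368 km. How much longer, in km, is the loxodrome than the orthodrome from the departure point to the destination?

358 km

Great circle: cos σ = sin φ₁ sin φ₂ + cos φ₁ cos φ₂ cos Δλ,  σ = 1.2047 rad → d_gc = 7671.4 km
Rhumb line: Δψ = -1.9011, q = Δφ/Δψ = 0.5444, d_rh = R√(Δφ²+q²Δλ²) = 8029.5 km
Excess = 8029.5 − 7671.4 = 358.1 ≈ 358 km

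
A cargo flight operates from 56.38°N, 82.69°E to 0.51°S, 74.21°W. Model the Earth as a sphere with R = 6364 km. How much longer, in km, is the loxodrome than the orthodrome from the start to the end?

Great circle: cos σ = sin φ₁ sin φ₂ + cos φ₁ cos φ₂ cos Δλ,  σ = 2.1138 rad → d_gc = 13452.0 km
Rhumb line: Δψ = -1.2059, q = Δφ/Δψ = 0.8234, d_rh = R√(Δφ²+q²Δλ²) = 15679.4 km
Excess = 15679.4 − 13452.0 = 2227.4 ≈ 2227 km

2227 km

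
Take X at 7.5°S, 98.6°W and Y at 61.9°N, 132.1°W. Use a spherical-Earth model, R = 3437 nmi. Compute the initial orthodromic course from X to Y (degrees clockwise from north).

θ = atan2( sin Δλ·cos φ₂ ,  cos φ₁ sin φ₂ − sin φ₁ cos φ₂ cos Δλ )
  = atan2(-0.2600, +0.9258) = 344.32°

344.3°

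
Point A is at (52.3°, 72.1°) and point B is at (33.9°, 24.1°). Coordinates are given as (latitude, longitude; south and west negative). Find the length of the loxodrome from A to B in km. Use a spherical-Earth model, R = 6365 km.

4356 km

Rhumb course C = atan2(Δλ, Δψ) with Δψ = ln[tan(π/4+φ₂/2)/tan(π/4+φ₁/2)] = -0.4451, Δλ = -0.8378 → C = 242.02°
d = R·|Δφ| / |cos C| = 6365·0.32114 / 0.46922 = 4356 km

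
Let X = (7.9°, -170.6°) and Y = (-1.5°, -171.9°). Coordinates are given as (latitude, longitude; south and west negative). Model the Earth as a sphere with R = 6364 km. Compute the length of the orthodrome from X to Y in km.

cos σ = sin φ₁ sin φ₂ + cos φ₁ cos φ₂ cos Δλ
      = sin(7.90°)sin(-1.50°) + cos(7.90°)cos(-1.50°)cos(-1.30°) = 0.9863
σ = 9.489° → d = Rσ = 6364·0.16561 = 1054 km

1054 km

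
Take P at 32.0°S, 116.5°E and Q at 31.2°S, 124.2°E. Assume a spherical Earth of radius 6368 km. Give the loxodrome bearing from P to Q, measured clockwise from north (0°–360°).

83.0°

Δψ = ln[tan(π/4+φ₂/2)/tan(π/4+φ₁/2)] = +0.0164
Δλ = +0.1344 rad (taken the short way round)
course = atan2(Δλ, Δψ) = 83.05°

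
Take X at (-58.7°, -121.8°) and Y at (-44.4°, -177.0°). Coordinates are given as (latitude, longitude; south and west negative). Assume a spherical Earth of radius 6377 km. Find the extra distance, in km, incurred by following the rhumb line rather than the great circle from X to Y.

Great circle: cos σ = sin φ₁ sin φ₂ + cos φ₁ cos φ₂ cos Δλ,  σ = 0.6272 rad → d_gc = 3999.7 km
Rhumb line: Δψ = +0.4058, q = Δφ/Δψ = 0.6150, d_rh = R√(Δφ²+q²Δλ²) = 4100.1 km
Excess = 4100.1 − 3999.7 = 100.4 ≈ 100 km

100 km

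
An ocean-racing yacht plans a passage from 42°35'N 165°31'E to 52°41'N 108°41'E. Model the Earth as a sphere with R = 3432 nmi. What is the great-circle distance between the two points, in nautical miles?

Haversine: a = sin²(Δφ/2)+cos φ₁ cos φ₂ sin²(Δλ/2) = 0.10883;  σ = 2·atan2(√a,√(1−a))
σ = 38.525° → d = Rσ = 3432·0.67239 = 2308 nmi

2308 nmi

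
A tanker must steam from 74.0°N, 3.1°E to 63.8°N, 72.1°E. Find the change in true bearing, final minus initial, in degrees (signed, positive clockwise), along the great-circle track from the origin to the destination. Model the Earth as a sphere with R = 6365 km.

Initial bearing θ₁ = atan2(sin Δλ cos φ₂, cos φ₁ sin φ₂ − sin φ₁ cos φ₂ cos Δλ) = 76.99°
Final bearing θ₂ = (initial bearing from the destination back to the start) + 180° = 142.53°
Δθ = θ₂ − θ₁ = +65.5°

+65.5°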